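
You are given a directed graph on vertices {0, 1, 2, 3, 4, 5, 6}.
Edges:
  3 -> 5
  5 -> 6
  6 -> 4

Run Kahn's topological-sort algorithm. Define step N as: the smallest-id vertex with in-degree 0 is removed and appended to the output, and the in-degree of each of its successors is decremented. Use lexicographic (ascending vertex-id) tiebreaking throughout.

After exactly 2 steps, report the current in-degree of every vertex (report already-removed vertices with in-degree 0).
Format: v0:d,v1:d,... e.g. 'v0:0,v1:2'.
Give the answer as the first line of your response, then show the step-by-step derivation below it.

v0:0,v1:0,v2:0,v3:0,v4:1,v5:1,v6:1

step 1: output 0; order=[0]; indeg=(0,0,0,0,1,1,1)
step 2: output 1; order=[0,1]; indeg=(0,0,0,0,1,1,1)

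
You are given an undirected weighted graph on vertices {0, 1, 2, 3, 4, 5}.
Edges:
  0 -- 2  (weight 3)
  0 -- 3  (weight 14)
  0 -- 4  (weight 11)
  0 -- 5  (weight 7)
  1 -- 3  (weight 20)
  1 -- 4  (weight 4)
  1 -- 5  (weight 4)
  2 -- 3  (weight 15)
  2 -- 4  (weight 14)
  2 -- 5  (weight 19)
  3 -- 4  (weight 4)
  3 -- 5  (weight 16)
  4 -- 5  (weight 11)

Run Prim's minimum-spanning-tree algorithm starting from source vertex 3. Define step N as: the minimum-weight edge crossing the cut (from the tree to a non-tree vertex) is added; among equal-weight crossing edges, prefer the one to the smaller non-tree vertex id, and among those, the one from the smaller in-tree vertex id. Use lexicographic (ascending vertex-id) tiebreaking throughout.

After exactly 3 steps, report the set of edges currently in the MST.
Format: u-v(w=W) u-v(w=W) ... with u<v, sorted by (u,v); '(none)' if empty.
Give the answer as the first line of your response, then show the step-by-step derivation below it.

1-4(w=4) 1-5(w=4) 3-4(w=4)

step 1: add edge 3-4 (w=4); MST = {3-4(w=4)}
step 2: add edge 1-4 (w=4); MST = {1-4(w=4) 3-4(w=4)}
step 3: add edge 1-5 (w=4); MST = {1-4(w=4) 1-5(w=4) 3-4(w=4)}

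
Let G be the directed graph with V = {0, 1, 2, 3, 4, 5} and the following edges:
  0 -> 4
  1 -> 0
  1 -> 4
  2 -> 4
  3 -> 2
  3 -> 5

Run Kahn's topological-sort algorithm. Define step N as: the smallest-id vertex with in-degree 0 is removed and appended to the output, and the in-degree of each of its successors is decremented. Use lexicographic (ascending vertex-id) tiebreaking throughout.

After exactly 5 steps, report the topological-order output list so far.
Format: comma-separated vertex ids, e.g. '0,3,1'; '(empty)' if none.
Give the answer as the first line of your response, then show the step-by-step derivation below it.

1,0,3,2,4

step 1: output 1; order=[1]; indeg=(0,0,1,0,2,1)
step 2: output 0; order=[1,0]; indeg=(0,0,1,0,1,1)
step 3: output 3; order=[1,0,3]; indeg=(0,0,0,0,1,0)
step 4: output 2; order=[1,0,3,2]; indeg=(0,0,0,0,0,0)
step 5: output 4; order=[1,0,3,2,4]; indeg=(0,0,0,0,0,0)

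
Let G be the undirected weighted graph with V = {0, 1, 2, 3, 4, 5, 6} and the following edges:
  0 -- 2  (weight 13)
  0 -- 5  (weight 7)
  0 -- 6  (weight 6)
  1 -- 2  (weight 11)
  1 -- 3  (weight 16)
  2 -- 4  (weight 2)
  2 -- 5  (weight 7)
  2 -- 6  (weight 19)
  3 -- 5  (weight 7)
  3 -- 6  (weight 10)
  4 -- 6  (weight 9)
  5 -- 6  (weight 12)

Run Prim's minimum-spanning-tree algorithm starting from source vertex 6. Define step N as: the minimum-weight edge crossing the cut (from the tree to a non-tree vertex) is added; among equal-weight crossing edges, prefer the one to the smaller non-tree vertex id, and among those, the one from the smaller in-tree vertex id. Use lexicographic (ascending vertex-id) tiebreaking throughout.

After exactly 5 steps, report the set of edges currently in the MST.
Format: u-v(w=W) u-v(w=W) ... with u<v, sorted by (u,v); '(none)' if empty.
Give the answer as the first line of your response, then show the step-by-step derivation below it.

0-5(w=7) 0-6(w=6) 2-4(w=2) 2-5(w=7) 3-5(w=7)

step 1: add edge 0-6 (w=6); MST = {0-6(w=6)}
step 2: add edge 0-5 (w=7); MST = {0-5(w=7) 0-6(w=6)}
step 3: add edge 2-5 (w=7); MST = {0-5(w=7) 0-6(w=6) 2-5(w=7)}
step 4: add edge 2-4 (w=2); MST = {0-5(w=7) 0-6(w=6) 2-4(w=2) 2-5(w=7)}
step 5: add edge 3-5 (w=7); MST = {0-5(w=7) 0-6(w=6) 2-4(w=2) 2-5(w=7) 3-5(w=7)}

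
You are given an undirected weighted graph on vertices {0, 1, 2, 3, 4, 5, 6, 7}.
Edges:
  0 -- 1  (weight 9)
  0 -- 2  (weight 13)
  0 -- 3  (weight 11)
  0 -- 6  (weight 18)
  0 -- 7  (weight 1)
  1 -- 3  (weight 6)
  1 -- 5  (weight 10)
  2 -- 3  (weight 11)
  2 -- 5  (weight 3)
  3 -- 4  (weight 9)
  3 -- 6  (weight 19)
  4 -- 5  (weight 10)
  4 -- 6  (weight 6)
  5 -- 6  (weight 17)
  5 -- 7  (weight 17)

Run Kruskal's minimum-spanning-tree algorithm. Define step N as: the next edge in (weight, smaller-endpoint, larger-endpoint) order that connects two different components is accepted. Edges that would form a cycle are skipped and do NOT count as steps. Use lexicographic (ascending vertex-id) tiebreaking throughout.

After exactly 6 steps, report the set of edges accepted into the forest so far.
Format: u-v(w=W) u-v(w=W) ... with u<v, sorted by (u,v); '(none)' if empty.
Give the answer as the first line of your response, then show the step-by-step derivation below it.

0-1(w=9) 0-7(w=1) 1-3(w=6) 2-5(w=3) 3-4(w=9) 4-6(w=6)

step 1: add edge 0-7 (w=1); MST = {0-7(w=1)}
step 2: add edge 2-5 (w=3); MST = {0-7(w=1) 2-5(w=3)}
step 3: add edge 1-3 (w=6); MST = {0-7(w=1) 1-3(w=6) 2-5(w=3)}
step 4: add edge 4-6 (w=6); MST = {0-7(w=1) 1-3(w=6) 2-5(w=3) 4-6(w=6)}
step 5: add edge 0-1 (w=9); MST = {0-1(w=9) 0-7(w=1) 1-3(w=6) 2-5(w=3) 4-6(w=6)}
step 6: add edge 3-4 (w=9); MST = {0-1(w=9) 0-7(w=1) 1-3(w=6) 2-5(w=3) 3-4(w=9) 4-6(w=6)}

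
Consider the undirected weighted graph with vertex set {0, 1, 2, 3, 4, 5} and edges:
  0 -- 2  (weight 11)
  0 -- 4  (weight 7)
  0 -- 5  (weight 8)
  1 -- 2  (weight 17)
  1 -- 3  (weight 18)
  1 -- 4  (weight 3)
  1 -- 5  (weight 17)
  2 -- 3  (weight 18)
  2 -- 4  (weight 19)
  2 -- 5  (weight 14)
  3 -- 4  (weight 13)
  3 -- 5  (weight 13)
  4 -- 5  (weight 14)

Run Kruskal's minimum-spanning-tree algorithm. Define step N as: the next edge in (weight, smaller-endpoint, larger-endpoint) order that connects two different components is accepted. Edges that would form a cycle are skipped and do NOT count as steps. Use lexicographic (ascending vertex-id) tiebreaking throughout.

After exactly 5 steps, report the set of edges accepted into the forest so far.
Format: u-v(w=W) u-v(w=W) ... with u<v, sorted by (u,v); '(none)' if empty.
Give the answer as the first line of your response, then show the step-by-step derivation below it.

0-2(w=11) 0-4(w=7) 0-5(w=8) 1-4(w=3) 3-4(w=13)

step 1: add edge 1-4 (w=3); MST = {1-4(w=3)}
step 2: add edge 0-4 (w=7); MST = {0-4(w=7) 1-4(w=3)}
step 3: add edge 0-5 (w=8); MST = {0-4(w=7) 0-5(w=8) 1-4(w=3)}
step 4: add edge 0-2 (w=11); MST = {0-2(w=11) 0-4(w=7) 0-5(w=8) 1-4(w=3)}
step 5: add edge 3-4 (w=13); MST = {0-2(w=11) 0-4(w=7) 0-5(w=8) 1-4(w=3) 3-4(w=13)}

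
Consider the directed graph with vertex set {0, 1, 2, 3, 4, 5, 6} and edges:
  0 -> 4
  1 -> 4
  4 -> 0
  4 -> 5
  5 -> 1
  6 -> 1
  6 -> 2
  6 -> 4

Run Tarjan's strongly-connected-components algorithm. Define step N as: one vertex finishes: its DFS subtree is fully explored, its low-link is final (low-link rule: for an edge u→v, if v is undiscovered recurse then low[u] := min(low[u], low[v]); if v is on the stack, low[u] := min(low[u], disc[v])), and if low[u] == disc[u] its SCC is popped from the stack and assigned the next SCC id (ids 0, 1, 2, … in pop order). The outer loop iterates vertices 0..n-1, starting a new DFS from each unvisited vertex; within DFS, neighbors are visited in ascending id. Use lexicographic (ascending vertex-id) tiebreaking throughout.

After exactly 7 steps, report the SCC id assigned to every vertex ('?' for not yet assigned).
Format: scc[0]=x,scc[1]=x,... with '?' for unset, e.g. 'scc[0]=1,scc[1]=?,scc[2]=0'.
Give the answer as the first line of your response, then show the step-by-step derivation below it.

scc[0]=0,scc[1]=0,scc[2]=1,scc[3]=2,scc[4]=0,scc[5]=0,scc[6]=3

step 1: low=(low[0]=0,low[1]=1,low[2]=?,low[3]=?,low[4]=0,low[5]=2,low[6]=?); scc=(scc[0]=?,scc[1]=?,scc[2]=?,scc[3]=?,scc[4]=?,scc[5]=?,scc[6]=?)
step 2: low=(low[0]=0,low[1]=1,low[2]=?,low[3]=?,low[4]=0,low[5]=1,low[6]=?); scc=(scc[0]=?,scc[1]=?,scc[2]=?,scc[3]=?,scc[4]=?,scc[5]=?,scc[6]=?)
step 3: low=(low[0]=0,low[1]=1,low[2]=?,low[3]=?,low[4]=0,low[5]=1,low[6]=?); scc=(scc[0]=?,scc[1]=?,scc[2]=?,scc[3]=?,scc[4]=?,scc[5]=?,scc[6]=?)
step 4: low=(low[0]=0,low[1]=1,low[2]=?,low[3]=?,low[4]=0,low[5]=1,low[6]=?); scc=(scc[0]=0,scc[1]=0,scc[2]=?,scc[3]=?,scc[4]=0,scc[5]=0,scc[6]=?)
step 5: low=(low[0]=0,low[1]=1,low[2]=4,low[3]=?,low[4]=0,low[5]=1,low[6]=?); scc=(scc[0]=0,scc[1]=0,scc[2]=1,scc[3]=?,scc[4]=0,scc[5]=0,scc[6]=?)
step 6: low=(low[0]=0,low[1]=1,low[2]=4,low[3]=5,low[4]=0,low[5]=1,low[6]=?); scc=(scc[0]=0,scc[1]=0,scc[2]=1,scc[3]=2,scc[4]=0,scc[5]=0,scc[6]=?)
step 7: low=(low[0]=0,low[1]=1,low[2]=4,low[3]=5,low[4]=0,low[5]=1,low[6]=6); scc=(scc[0]=0,scc[1]=0,scc[2]=1,scc[3]=2,scc[4]=0,scc[5]=0,scc[6]=3)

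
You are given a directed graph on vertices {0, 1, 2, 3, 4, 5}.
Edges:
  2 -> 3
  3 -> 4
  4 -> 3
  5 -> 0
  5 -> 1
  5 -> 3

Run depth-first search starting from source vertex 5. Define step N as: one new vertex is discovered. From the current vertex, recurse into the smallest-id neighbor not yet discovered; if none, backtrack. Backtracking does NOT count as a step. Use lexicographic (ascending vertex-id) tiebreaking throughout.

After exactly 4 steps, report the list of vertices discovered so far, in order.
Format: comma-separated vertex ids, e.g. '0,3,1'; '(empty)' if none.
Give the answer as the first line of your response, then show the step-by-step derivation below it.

5,0,1,3

step 1: discover 5; path=5; order=5
step 2: discover 0; path=5>0; order=5,0
step 3: discover 1; path=5>1; order=5,0,1
step 4: discover 3; path=5>3; order=5,0,1,3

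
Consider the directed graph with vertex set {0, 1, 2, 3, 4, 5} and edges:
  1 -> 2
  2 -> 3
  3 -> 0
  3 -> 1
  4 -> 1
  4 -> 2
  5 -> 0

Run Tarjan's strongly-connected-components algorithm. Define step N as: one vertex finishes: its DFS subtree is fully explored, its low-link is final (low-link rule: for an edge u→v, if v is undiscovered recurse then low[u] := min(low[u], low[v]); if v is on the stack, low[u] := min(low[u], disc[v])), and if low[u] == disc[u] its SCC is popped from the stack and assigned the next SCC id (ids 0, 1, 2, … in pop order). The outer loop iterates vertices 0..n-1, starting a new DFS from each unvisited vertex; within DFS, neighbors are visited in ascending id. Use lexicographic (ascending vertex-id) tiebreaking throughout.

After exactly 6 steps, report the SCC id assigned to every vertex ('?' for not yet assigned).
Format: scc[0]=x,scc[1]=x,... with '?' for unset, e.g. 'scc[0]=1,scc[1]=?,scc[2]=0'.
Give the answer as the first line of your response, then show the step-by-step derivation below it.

scc[0]=0,scc[1]=1,scc[2]=1,scc[3]=1,scc[4]=2,scc[5]=3

step 1: low=(low[0]=0,low[1]=?,low[2]=?,low[3]=?,low[4]=?,low[5]=?); scc=(scc[0]=0,scc[1]=?,scc[2]=?,scc[3]=?,scc[4]=?,scc[5]=?)
step 2: low=(low[0]=0,low[1]=1,low[2]=2,low[3]=1,low[4]=?,low[5]=?); scc=(scc[0]=0,scc[1]=?,scc[2]=?,scc[3]=?,scc[4]=?,scc[5]=?)
step 3: low=(low[0]=0,low[1]=1,low[2]=1,low[3]=1,low[4]=?,low[5]=?); scc=(scc[0]=0,scc[1]=?,scc[2]=?,scc[3]=?,scc[4]=?,scc[5]=?)
step 4: low=(low[0]=0,low[1]=1,low[2]=1,low[3]=1,low[4]=?,low[5]=?); scc=(scc[0]=0,scc[1]=1,scc[2]=1,scc[3]=1,scc[4]=?,scc[5]=?)
step 5: low=(low[0]=0,low[1]=1,low[2]=1,low[3]=1,low[4]=4,low[5]=?); scc=(scc[0]=0,scc[1]=1,scc[2]=1,scc[3]=1,scc[4]=2,scc[5]=?)
step 6: low=(low[0]=0,low[1]=1,low[2]=1,low[3]=1,low[4]=4,low[5]=5); scc=(scc[0]=0,scc[1]=1,scc[2]=1,scc[3]=1,scc[4]=2,scc[5]=3)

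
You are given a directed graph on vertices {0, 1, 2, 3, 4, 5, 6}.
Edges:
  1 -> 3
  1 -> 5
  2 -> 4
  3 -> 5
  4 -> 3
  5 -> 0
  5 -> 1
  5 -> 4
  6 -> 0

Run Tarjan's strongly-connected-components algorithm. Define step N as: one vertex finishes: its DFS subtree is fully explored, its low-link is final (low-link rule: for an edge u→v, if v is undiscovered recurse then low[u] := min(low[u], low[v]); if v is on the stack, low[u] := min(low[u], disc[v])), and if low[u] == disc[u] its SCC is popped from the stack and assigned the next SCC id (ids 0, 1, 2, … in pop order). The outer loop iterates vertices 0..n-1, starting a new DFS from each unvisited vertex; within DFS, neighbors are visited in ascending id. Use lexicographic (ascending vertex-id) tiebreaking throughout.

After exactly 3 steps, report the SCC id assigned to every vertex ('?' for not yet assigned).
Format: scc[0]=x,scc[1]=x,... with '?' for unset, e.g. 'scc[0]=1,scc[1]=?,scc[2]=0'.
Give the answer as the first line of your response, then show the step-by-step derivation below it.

scc[0]=0,scc[1]=?,scc[2]=?,scc[3]=?,scc[4]=?,scc[5]=?,scc[6]=?

step 1: low=(low[0]=0,low[1]=?,low[2]=?,low[3]=?,low[4]=?,low[5]=?,low[6]=?); scc=(scc[0]=0,scc[1]=?,scc[2]=?,scc[3]=?,scc[4]=?,scc[5]=?,scc[6]=?)
step 2: low=(low[0]=0,low[1]=1,low[2]=?,low[3]=2,low[4]=2,low[5]=1,low[6]=?); scc=(scc[0]=0,scc[1]=?,scc[2]=?,scc[3]=?,scc[4]=?,scc[5]=?,scc[6]=?)
step 3: low=(low[0]=0,low[1]=1,low[2]=?,low[3]=2,low[4]=2,low[5]=1,low[6]=?); scc=(scc[0]=0,scc[1]=?,scc[2]=?,scc[3]=?,scc[4]=?,scc[5]=?,scc[6]=?)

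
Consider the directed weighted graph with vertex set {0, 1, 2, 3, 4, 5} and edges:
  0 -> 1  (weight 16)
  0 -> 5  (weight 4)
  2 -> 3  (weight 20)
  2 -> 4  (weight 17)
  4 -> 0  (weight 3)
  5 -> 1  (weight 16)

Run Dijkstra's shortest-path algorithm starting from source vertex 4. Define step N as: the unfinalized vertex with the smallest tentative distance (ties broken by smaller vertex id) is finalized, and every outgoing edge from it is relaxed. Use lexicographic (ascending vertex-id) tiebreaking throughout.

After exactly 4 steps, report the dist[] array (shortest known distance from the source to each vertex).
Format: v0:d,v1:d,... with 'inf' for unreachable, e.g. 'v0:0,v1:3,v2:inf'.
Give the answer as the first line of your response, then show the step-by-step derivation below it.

v0:3,v1:19,v2:inf,v3:inf,v4:0,v5:7

step 1: dist = v0:3,v1:inf,v2:inf,v3:inf,v4:0,v5:inf
step 2: dist = v0:3,v1:19,v2:inf,v3:inf,v4:0,v5:7
step 3: dist = v0:3,v1:19,v2:inf,v3:inf,v4:0,v5:7
step 4: dist = v0:3,v1:19,v2:inf,v3:inf,v4:0,v5:7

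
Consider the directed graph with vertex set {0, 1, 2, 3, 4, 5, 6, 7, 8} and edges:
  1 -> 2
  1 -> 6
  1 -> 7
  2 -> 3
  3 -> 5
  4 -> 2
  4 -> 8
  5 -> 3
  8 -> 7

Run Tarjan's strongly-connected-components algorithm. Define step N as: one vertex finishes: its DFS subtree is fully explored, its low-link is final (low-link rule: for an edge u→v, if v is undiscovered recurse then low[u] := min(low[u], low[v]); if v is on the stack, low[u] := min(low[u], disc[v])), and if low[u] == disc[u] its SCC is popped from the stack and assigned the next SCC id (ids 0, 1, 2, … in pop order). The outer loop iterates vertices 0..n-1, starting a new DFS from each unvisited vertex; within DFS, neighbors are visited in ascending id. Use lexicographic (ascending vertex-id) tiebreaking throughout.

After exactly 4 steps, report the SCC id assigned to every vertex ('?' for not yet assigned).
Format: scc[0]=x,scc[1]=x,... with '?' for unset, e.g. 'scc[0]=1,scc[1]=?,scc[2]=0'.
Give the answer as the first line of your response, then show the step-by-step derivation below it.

scc[0]=0,scc[1]=?,scc[2]=2,scc[3]=1,scc[4]=?,scc[5]=1,scc[6]=?,scc[7]=?,scc[8]=?

step 1: low=(low[0]=0,low[1]=?,low[2]=?,low[3]=?,low[4]=?,low[5]=?,low[6]=?,low[7]=?,low[8]=?); scc=(scc[0]=0,scc[1]=?,scc[2]=?,scc[3]=?,scc[4]=?,scc[5]=?,scc[6]=?,scc[7]=?,scc[8]=?)
step 2: low=(low[0]=0,low[1]=1,low[2]=2,low[3]=3,low[4]=?,low[5]=3,low[6]=?,low[7]=?,low[8]=?); scc=(scc[0]=0,scc[1]=?,scc[2]=?,scc[3]=?,scc[4]=?,scc[5]=?,scc[6]=?,scc[7]=?,scc[8]=?)
step 3: low=(low[0]=0,low[1]=1,low[2]=2,low[3]=3,low[4]=?,low[5]=3,low[6]=?,low[7]=?,low[8]=?); scc=(scc[0]=0,scc[1]=?,scc[2]=?,scc[3]=1,scc[4]=?,scc[5]=1,scc[6]=?,scc[7]=?,scc[8]=?)
step 4: low=(low[0]=0,low[1]=1,low[2]=2,low[3]=3,low[4]=?,low[5]=3,low[6]=?,low[7]=?,low[8]=?); scc=(scc[0]=0,scc[1]=?,scc[2]=2,scc[3]=1,scc[4]=?,scc[5]=1,scc[6]=?,scc[7]=?,scc[8]=?)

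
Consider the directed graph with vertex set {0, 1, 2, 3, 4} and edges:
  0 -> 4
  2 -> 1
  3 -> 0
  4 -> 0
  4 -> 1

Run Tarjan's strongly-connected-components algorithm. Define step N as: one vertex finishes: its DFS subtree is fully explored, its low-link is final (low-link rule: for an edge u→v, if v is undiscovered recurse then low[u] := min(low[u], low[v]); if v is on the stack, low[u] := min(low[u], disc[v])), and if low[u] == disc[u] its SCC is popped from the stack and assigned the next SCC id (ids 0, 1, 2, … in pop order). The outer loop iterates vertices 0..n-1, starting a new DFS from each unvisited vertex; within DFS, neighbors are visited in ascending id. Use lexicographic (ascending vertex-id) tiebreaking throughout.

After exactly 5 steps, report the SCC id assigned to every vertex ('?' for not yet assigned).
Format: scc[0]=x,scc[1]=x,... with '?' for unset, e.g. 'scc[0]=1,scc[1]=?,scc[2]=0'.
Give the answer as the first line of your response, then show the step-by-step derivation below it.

scc[0]=1,scc[1]=0,scc[2]=2,scc[3]=3,scc[4]=1

step 1: low=(low[0]=0,low[1]=2,low[2]=?,low[3]=?,low[4]=0); scc=(scc[0]=?,scc[1]=0,scc[2]=?,scc[3]=?,scc[4]=?)
step 2: low=(low[0]=0,low[1]=2,low[2]=?,low[3]=?,low[4]=0); scc=(scc[0]=?,scc[1]=0,scc[2]=?,scc[3]=?,scc[4]=?)
step 3: low=(low[0]=0,low[1]=2,low[2]=?,low[3]=?,low[4]=0); scc=(scc[0]=1,scc[1]=0,scc[2]=?,scc[3]=?,scc[4]=1)
step 4: low=(low[0]=0,low[1]=2,low[2]=3,low[3]=?,low[4]=0); scc=(scc[0]=1,scc[1]=0,scc[2]=2,scc[3]=?,scc[4]=1)
step 5: low=(low[0]=0,low[1]=2,low[2]=3,low[3]=4,low[4]=0); scc=(scc[0]=1,scc[1]=0,scc[2]=2,scc[3]=3,scc[4]=1)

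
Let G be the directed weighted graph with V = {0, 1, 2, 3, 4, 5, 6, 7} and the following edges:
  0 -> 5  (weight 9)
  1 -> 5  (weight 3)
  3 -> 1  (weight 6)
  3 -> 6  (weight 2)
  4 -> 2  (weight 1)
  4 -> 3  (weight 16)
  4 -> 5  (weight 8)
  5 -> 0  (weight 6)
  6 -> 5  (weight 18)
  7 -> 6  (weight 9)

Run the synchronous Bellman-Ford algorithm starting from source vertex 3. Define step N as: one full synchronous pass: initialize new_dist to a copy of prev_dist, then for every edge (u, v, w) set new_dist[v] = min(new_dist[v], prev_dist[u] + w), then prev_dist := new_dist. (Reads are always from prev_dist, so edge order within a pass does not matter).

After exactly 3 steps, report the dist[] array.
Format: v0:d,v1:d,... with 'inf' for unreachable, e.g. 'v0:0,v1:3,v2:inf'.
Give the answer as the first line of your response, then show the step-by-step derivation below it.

v0:15,v1:6,v2:inf,v3:0,v4:inf,v5:9,v6:2,v7:inf

step 1: dist = v0:inf,v1:6,v2:inf,v3:0,v4:inf,v5:inf,v6:2,v7:inf
step 2: dist = v0:inf,v1:6,v2:inf,v3:0,v4:inf,v5:9,v6:2,v7:inf
step 3: dist = v0:15,v1:6,v2:inf,v3:0,v4:inf,v5:9,v6:2,v7:inf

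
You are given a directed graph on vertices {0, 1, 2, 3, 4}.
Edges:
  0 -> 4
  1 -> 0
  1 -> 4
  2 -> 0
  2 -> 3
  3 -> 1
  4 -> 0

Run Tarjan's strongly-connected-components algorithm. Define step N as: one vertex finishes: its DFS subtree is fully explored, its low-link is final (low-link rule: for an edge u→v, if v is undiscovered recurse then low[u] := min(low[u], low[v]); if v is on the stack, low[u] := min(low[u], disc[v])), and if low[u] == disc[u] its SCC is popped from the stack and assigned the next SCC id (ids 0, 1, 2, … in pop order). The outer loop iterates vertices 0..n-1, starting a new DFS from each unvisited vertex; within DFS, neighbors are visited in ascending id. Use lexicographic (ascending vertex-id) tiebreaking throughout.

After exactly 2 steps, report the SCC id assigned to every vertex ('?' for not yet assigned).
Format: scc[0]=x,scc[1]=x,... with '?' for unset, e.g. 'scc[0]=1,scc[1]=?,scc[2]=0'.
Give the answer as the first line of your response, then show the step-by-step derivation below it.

scc[0]=0,scc[1]=?,scc[2]=?,scc[3]=?,scc[4]=0

step 1: low=(low[0]=0,low[1]=?,low[2]=?,low[3]=?,low[4]=0); scc=(scc[0]=?,scc[1]=?,scc[2]=?,scc[3]=?,scc[4]=?)
step 2: low=(low[0]=0,low[1]=?,low[2]=?,low[3]=?,low[4]=0); scc=(scc[0]=0,scc[1]=?,scc[2]=?,scc[3]=?,scc[4]=0)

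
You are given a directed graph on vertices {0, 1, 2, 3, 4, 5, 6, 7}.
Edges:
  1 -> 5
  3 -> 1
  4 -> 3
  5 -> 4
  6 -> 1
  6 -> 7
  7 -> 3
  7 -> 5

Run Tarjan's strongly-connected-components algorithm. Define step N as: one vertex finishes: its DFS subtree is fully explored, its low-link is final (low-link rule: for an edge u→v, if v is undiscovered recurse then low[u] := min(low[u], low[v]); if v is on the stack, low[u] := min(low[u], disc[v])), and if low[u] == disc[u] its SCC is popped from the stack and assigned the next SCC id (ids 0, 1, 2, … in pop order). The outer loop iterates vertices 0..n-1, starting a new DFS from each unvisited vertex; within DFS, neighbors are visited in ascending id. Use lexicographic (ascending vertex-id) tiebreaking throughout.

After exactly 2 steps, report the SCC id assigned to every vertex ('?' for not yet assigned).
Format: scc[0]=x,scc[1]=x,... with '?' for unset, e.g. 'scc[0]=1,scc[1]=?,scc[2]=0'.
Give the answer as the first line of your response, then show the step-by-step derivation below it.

scc[0]=0,scc[1]=?,scc[2]=?,scc[3]=?,scc[4]=?,scc[5]=?,scc[6]=?,scc[7]=?

step 1: low=(low[0]=0,low[1]=?,low[2]=?,low[3]=?,low[4]=?,low[5]=?,low[6]=?,low[7]=?); scc=(scc[0]=0,scc[1]=?,scc[2]=?,scc[3]=?,scc[4]=?,scc[5]=?,scc[6]=?,scc[7]=?)
step 2: low=(low[0]=0,low[1]=1,low[2]=?,low[3]=1,low[4]=3,low[5]=2,low[6]=?,low[7]=?); scc=(scc[0]=0,scc[1]=?,scc[2]=?,scc[3]=?,scc[4]=?,scc[5]=?,scc[6]=?,scc[7]=?)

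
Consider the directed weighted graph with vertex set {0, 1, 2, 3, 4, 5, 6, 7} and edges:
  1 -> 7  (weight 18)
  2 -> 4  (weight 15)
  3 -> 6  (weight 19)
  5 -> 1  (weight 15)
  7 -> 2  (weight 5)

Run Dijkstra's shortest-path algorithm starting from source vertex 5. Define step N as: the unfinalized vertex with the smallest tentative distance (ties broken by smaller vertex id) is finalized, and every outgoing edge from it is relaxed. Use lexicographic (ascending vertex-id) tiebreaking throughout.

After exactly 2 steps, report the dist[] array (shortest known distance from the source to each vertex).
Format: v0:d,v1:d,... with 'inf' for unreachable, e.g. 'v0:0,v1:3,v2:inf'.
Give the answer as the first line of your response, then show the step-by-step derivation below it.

v0:inf,v1:15,v2:inf,v3:inf,v4:inf,v5:0,v6:inf,v7:33

step 1: dist = v0:inf,v1:15,v2:inf,v3:inf,v4:inf,v5:0,v6:inf,v7:inf
step 2: dist = v0:inf,v1:15,v2:inf,v3:inf,v4:inf,v5:0,v6:inf,v7:33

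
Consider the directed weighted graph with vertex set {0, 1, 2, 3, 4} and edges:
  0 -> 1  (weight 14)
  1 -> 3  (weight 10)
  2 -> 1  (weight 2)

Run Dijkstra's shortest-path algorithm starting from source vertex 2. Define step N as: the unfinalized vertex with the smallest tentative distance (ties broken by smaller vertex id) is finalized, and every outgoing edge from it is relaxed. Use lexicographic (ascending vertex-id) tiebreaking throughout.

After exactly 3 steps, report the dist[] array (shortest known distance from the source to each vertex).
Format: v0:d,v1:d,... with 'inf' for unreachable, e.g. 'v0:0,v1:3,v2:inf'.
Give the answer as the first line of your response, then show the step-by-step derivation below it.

v0:inf,v1:2,v2:0,v3:12,v4:inf

step 1: dist = v0:inf,v1:2,v2:0,v3:inf,v4:inf
step 2: dist = v0:inf,v1:2,v2:0,v3:12,v4:inf
step 3: dist = v0:inf,v1:2,v2:0,v3:12,v4:inf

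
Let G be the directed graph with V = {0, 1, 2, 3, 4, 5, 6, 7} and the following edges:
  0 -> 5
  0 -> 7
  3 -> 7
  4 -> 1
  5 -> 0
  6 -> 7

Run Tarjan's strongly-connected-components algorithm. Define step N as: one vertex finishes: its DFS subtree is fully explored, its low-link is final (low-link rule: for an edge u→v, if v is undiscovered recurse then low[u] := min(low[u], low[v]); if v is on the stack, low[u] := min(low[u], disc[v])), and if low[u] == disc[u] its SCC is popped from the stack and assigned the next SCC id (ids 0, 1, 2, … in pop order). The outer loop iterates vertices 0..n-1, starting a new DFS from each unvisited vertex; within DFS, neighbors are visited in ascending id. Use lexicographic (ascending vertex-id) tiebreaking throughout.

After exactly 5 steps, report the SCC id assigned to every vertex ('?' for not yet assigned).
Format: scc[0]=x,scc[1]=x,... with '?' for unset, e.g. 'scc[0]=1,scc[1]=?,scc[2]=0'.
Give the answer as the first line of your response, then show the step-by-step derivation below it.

scc[0]=1,scc[1]=2,scc[2]=3,scc[3]=?,scc[4]=?,scc[5]=1,scc[6]=?,scc[7]=0

step 1: low=(low[0]=0,low[1]=?,low[2]=?,low[3]=?,low[4]=?,low[5]=0,low[6]=?,low[7]=?); scc=(scc[0]=?,scc[1]=?,scc[2]=?,scc[3]=?,scc[4]=?,scc[5]=?,scc[6]=?,scc[7]=?)
step 2: low=(low[0]=0,low[1]=?,low[2]=?,low[3]=?,low[4]=?,low[5]=0,low[6]=?,low[7]=2); scc=(scc[0]=?,scc[1]=?,scc[2]=?,scc[3]=?,scc[4]=?,scc[5]=?,scc[6]=?,scc[7]=0)
step 3: low=(low[0]=0,low[1]=?,low[2]=?,low[3]=?,low[4]=?,low[5]=0,low[6]=?,low[7]=2); scc=(scc[0]=1,scc[1]=?,scc[2]=?,scc[3]=?,scc[4]=?,scc[5]=1,scc[6]=?,scc[7]=0)
step 4: low=(low[0]=0,low[1]=3,low[2]=?,low[3]=?,low[4]=?,low[5]=0,low[6]=?,low[7]=2); scc=(scc[0]=1,scc[1]=2,scc[2]=?,scc[3]=?,scc[4]=?,scc[5]=1,scc[6]=?,scc[7]=0)
step 5: low=(low[0]=0,low[1]=3,low[2]=4,low[3]=?,low[4]=?,low[5]=0,low[6]=?,low[7]=2); scc=(scc[0]=1,scc[1]=2,scc[2]=3,scc[3]=?,scc[4]=?,scc[5]=1,scc[6]=?,scc[7]=0)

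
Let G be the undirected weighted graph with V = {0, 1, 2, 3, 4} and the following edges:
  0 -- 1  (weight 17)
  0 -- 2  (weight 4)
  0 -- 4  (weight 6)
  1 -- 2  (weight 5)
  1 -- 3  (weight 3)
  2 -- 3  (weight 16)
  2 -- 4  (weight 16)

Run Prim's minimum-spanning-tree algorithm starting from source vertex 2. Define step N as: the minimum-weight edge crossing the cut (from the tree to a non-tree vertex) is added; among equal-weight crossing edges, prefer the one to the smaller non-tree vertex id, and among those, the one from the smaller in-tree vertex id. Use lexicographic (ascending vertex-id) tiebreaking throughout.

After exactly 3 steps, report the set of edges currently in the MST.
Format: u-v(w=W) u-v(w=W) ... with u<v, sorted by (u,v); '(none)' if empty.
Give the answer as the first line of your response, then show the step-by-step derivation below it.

0-2(w=4) 1-2(w=5) 1-3(w=3)

step 1: add edge 0-2 (w=4); MST = {0-2(w=4)}
step 2: add edge 1-2 (w=5); MST = {0-2(w=4) 1-2(w=5)}
step 3: add edge 1-3 (w=3); MST = {0-2(w=4) 1-2(w=5) 1-3(w=3)}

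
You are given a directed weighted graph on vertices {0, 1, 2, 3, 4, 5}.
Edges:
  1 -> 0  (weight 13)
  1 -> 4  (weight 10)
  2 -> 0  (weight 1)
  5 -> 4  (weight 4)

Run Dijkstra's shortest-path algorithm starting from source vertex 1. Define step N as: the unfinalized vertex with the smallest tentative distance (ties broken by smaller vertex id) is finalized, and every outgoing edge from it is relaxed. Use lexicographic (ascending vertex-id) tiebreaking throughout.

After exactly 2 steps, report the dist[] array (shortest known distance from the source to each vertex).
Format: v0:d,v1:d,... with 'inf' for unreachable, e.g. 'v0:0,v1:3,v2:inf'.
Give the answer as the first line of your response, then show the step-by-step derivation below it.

v0:13,v1:0,v2:inf,v3:inf,v4:10,v5:inf

step 1: dist = v0:13,v1:0,v2:inf,v3:inf,v4:10,v5:inf
step 2: dist = v0:13,v1:0,v2:inf,v3:inf,v4:10,v5:inf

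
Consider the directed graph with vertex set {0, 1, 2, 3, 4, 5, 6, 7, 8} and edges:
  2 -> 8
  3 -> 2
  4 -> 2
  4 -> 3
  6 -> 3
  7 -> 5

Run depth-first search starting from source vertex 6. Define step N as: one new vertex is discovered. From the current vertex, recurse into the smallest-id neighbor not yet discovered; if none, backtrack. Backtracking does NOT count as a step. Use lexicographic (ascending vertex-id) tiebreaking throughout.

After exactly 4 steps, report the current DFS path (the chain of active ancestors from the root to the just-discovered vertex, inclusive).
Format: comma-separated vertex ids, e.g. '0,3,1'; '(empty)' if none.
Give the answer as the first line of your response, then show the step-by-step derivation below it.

6,3,2,8

step 1: discover 6; path=6; order=6
step 2: discover 3; path=6>3; order=6,3
step 3: discover 2; path=6>3>2; order=6,3,2
step 4: discover 8; path=6>3>2>8; order=6,3,2,8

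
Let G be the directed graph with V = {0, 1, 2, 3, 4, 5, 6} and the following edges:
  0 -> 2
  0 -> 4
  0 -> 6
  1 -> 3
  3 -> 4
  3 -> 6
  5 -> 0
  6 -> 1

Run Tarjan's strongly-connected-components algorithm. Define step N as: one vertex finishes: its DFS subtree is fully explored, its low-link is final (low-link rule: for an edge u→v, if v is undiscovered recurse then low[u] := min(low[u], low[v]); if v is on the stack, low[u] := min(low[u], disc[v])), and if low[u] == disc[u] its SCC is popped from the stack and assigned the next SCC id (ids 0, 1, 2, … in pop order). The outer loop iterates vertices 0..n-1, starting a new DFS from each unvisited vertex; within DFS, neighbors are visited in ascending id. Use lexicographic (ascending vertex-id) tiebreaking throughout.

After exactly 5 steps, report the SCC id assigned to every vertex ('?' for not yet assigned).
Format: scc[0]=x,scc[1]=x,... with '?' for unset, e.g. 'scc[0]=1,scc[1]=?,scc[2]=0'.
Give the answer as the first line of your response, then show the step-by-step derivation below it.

scc[0]=?,scc[1]=2,scc[2]=0,scc[3]=2,scc[4]=1,scc[5]=?,scc[6]=2

step 1: low=(low[0]=0,low[1]=?,low[2]=1,low[3]=?,low[4]=?,low[5]=?,low[6]=?); scc=(scc[0]=?,scc[1]=?,scc[2]=0,scc[3]=?,scc[4]=?,scc[5]=?,scc[6]=?)
step 2: low=(low[0]=0,low[1]=?,low[2]=1,low[3]=?,low[4]=2,low[5]=?,low[6]=?); scc=(scc[0]=?,scc[1]=?,scc[2]=0,scc[3]=?,scc[4]=1,scc[5]=?,scc[6]=?)
step 3: low=(low[0]=0,low[1]=4,low[2]=1,low[3]=3,low[4]=2,low[5]=?,low[6]=3); scc=(scc[0]=?,scc[1]=?,scc[2]=0,scc[3]=?,scc[4]=1,scc[5]=?,scc[6]=?)
step 4: low=(low[0]=0,low[1]=3,low[2]=1,low[3]=3,low[4]=2,low[5]=?,low[6]=3); scc=(scc[0]=?,scc[1]=?,scc[2]=0,scc[3]=?,scc[4]=1,scc[5]=?,scc[6]=?)
step 5: low=(low[0]=0,low[1]=3,low[2]=1,low[3]=3,low[4]=2,low[5]=?,low[6]=3); scc=(scc[0]=?,scc[1]=2,scc[2]=0,scc[3]=2,scc[4]=1,scc[5]=?,scc[6]=2)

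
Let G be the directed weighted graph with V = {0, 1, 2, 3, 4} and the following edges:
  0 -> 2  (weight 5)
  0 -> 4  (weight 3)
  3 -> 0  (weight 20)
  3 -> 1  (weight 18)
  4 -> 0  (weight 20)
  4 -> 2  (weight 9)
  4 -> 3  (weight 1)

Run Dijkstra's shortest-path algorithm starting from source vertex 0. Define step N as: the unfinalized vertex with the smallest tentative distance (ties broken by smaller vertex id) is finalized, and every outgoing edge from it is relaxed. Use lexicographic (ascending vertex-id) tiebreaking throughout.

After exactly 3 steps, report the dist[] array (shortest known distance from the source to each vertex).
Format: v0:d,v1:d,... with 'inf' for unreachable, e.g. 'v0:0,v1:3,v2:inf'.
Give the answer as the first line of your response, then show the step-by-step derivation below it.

v0:0,v1:22,v2:5,v3:4,v4:3

step 1: dist = v0:0,v1:inf,v2:5,v3:inf,v4:3
step 2: dist = v0:0,v1:inf,v2:5,v3:4,v4:3
step 3: dist = v0:0,v1:22,v2:5,v3:4,v4:3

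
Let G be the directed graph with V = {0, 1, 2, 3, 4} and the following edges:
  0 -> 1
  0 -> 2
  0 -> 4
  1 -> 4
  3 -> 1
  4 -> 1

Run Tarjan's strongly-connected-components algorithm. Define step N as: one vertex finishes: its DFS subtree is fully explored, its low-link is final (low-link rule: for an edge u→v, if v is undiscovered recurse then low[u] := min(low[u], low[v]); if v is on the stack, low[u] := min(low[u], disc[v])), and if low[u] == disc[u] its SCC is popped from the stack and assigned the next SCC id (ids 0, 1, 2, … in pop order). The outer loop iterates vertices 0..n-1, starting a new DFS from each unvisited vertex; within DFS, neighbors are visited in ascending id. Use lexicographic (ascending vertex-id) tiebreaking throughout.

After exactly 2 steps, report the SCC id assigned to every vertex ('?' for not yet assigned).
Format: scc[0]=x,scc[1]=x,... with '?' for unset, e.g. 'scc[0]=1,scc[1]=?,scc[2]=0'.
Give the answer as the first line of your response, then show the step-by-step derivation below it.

scc[0]=?,scc[1]=0,scc[2]=?,scc[3]=?,scc[4]=0

step 1: low=(low[0]=0,low[1]=1,low[2]=?,low[3]=?,low[4]=1); scc=(scc[0]=?,scc[1]=?,scc[2]=?,scc[3]=?,scc[4]=?)
step 2: low=(low[0]=0,low[1]=1,low[2]=?,low[3]=?,low[4]=1); scc=(scc[0]=?,scc[1]=0,scc[2]=?,scc[3]=?,scc[4]=0)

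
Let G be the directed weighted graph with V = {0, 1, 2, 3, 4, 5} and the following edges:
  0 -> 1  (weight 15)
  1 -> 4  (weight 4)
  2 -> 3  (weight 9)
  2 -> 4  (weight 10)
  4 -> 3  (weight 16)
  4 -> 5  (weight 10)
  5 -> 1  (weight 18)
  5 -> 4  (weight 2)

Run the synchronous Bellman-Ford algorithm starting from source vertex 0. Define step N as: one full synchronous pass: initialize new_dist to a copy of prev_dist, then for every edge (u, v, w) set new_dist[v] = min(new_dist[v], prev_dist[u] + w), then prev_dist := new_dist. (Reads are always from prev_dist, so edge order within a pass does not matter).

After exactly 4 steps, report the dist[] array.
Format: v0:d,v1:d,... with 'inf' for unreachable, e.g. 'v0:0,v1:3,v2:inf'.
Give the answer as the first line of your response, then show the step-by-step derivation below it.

v0:0,v1:15,v2:inf,v3:35,v4:19,v5:29

step 1: dist = v0:0,v1:15,v2:inf,v3:inf,v4:inf,v5:inf
step 2: dist = v0:0,v1:15,v2:inf,v3:inf,v4:19,v5:inf
step 3: dist = v0:0,v1:15,v2:inf,v3:35,v4:19,v5:29
step 4: dist = v0:0,v1:15,v2:inf,v3:35,v4:19,v5:29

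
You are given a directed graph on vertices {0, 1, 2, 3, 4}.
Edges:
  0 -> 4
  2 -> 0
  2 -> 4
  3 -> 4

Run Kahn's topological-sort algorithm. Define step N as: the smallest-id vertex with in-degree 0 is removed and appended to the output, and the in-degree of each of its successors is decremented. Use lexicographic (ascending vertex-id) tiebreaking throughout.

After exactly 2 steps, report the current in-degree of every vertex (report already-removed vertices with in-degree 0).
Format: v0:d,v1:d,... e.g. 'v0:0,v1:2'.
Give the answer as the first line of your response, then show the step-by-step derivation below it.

v0:0,v1:0,v2:0,v3:0,v4:2

step 1: output 1; order=[1]; indeg=(1,0,0,0,3)
step 2: output 2; order=[1,2]; indeg=(0,0,0,0,2)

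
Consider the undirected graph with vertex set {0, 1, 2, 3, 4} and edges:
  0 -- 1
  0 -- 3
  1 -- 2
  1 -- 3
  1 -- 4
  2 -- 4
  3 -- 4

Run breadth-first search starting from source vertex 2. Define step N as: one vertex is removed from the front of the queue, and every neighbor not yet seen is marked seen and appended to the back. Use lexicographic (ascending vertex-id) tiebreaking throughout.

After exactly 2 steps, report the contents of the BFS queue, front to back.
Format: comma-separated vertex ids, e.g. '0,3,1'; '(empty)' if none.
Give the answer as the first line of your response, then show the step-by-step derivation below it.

4,0,3

step 1: dequeue 2; queue=[1,4]; order=2
step 2: dequeue 1; queue=[4,0,3]; order=2,1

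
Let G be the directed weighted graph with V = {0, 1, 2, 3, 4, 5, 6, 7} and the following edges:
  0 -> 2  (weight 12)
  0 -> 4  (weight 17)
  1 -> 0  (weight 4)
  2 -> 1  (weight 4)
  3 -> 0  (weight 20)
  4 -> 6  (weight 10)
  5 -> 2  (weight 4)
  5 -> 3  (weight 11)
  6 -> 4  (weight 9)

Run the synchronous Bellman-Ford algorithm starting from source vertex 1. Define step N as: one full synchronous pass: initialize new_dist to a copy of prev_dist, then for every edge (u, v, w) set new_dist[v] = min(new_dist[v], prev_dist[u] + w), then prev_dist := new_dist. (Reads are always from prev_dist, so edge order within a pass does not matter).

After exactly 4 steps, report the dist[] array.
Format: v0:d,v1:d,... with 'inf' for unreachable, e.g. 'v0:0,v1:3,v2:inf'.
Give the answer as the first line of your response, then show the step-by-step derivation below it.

v0:4,v1:0,v2:16,v3:inf,v4:21,v5:inf,v6:31,v7:inf

step 1: dist = v0:4,v1:0,v2:inf,v3:inf,v4:inf,v5:inf,v6:inf,v7:inf
step 2: dist = v0:4,v1:0,v2:16,v3:inf,v4:21,v5:inf,v6:inf,v7:inf
step 3: dist = v0:4,v1:0,v2:16,v3:inf,v4:21,v5:inf,v6:31,v7:inf
step 4: dist = v0:4,v1:0,v2:16,v3:inf,v4:21,v5:inf,v6:31,v7:inf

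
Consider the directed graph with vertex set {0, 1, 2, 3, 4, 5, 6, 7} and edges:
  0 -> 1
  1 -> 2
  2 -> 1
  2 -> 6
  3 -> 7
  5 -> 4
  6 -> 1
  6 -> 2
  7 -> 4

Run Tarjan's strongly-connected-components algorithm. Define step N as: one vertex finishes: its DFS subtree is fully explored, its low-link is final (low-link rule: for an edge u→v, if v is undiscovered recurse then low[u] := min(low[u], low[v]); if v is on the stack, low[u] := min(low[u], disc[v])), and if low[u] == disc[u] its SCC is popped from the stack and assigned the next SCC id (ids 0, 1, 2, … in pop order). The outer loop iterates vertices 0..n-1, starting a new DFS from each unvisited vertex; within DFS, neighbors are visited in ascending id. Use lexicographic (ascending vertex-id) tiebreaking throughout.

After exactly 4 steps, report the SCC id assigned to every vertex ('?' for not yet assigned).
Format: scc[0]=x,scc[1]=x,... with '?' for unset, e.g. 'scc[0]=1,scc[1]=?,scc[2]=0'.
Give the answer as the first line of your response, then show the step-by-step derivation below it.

scc[0]=1,scc[1]=0,scc[2]=0,scc[3]=?,scc[4]=?,scc[5]=?,scc[6]=0,scc[7]=?

step 1: low=(low[0]=0,low[1]=1,low[2]=1,low[3]=?,low[4]=?,low[5]=?,low[6]=1,low[7]=?); scc=(scc[0]=?,scc[1]=?,scc[2]=?,scc[3]=?,scc[4]=?,scc[5]=?,scc[6]=?,scc[7]=?)
step 2: low=(low[0]=0,low[1]=1,low[2]=1,low[3]=?,low[4]=?,low[5]=?,low[6]=1,low[7]=?); scc=(scc[0]=?,scc[1]=?,scc[2]=?,scc[3]=?,scc[4]=?,scc[5]=?,scc[6]=?,scc[7]=?)
step 3: low=(low[0]=0,low[1]=1,low[2]=1,low[3]=?,low[4]=?,low[5]=?,low[6]=1,low[7]=?); scc=(scc[0]=?,scc[1]=0,scc[2]=0,scc[3]=?,scc[4]=?,scc[5]=?,scc[6]=0,scc[7]=?)
step 4: low=(low[0]=0,low[1]=1,low[2]=1,low[3]=?,low[4]=?,low[5]=?,low[6]=1,low[7]=?); scc=(scc[0]=1,scc[1]=0,scc[2]=0,scc[3]=?,scc[4]=?,scc[5]=?,scc[6]=0,scc[7]=?)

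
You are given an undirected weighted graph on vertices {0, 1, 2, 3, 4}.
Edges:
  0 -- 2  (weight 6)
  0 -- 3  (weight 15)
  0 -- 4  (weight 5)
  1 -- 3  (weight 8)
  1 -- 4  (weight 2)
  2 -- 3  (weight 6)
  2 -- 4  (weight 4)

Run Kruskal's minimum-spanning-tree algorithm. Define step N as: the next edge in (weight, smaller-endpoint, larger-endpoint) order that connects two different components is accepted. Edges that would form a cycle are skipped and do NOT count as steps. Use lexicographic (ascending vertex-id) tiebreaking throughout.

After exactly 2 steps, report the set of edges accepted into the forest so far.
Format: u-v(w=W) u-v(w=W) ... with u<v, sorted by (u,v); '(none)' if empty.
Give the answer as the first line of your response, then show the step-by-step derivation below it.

1-4(w=2) 2-4(w=4)

step 1: add edge 1-4 (w=2); MST = {1-4(w=2)}
step 2: add edge 2-4 (w=4); MST = {1-4(w=2) 2-4(w=4)}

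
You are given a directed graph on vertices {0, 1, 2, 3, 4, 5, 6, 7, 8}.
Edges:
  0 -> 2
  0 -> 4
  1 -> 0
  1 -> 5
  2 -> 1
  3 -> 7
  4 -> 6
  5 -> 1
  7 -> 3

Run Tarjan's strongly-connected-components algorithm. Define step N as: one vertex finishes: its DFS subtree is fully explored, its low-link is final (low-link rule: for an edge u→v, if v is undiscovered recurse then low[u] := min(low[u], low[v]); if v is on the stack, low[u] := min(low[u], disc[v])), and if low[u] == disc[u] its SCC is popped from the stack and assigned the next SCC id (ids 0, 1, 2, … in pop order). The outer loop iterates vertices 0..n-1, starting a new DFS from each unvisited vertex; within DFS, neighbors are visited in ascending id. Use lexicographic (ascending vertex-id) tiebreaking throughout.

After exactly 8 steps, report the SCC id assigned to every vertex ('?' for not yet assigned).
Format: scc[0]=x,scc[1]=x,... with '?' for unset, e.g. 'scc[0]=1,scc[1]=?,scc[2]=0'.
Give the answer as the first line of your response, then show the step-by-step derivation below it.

scc[0]=2,scc[1]=2,scc[2]=2,scc[3]=3,scc[4]=1,scc[5]=2,scc[6]=0,scc[7]=3,scc[8]=?

step 1: low=(low[0]=0,low[1]=0,low[2]=1,low[3]=?,low[4]=?,low[5]=2,low[6]=?,low[7]=?,low[8]=?); scc=(scc[0]=?,scc[1]=?,scc[2]=?,scc[3]=?,scc[4]=?,scc[5]=?,scc[6]=?,scc[7]=?,scc[8]=?)
step 2: low=(low[0]=0,low[1]=0,low[2]=1,low[3]=?,low[4]=?,low[5]=2,low[6]=?,low[7]=?,low[8]=?); scc=(scc[0]=?,scc[1]=?,scc[2]=?,scc[3]=?,scc[4]=?,scc[5]=?,scc[6]=?,scc[7]=?,scc[8]=?)
step 3: low=(low[0]=0,low[1]=0,low[2]=0,low[3]=?,low[4]=?,low[5]=2,low[6]=?,low[7]=?,low[8]=?); scc=(scc[0]=?,scc[1]=?,scc[2]=?,scc[3]=?,scc[4]=?,scc[5]=?,scc[6]=?,scc[7]=?,scc[8]=?)
step 4: low=(low[0]=0,low[1]=0,low[2]=0,low[3]=?,low[4]=4,low[5]=2,low[6]=5,low[7]=?,low[8]=?); scc=(scc[0]=?,scc[1]=?,scc[2]=?,scc[3]=?,scc[4]=?,scc[5]=?,scc[6]=0,scc[7]=?,scc[8]=?)
step 5: low=(low[0]=0,low[1]=0,low[2]=0,low[3]=?,low[4]=4,low[5]=2,low[6]=5,low[7]=?,low[8]=?); scc=(scc[0]=?,scc[1]=?,scc[2]=?,scc[3]=?,scc[4]=1,scc[5]=?,scc[6]=0,scc[7]=?,scc[8]=?)
step 6: low=(low[0]=0,low[1]=0,low[2]=0,low[3]=?,low[4]=4,low[5]=2,low[6]=5,low[7]=?,low[8]=?); scc=(scc[0]=2,scc[1]=2,scc[2]=2,scc[3]=?,scc[4]=1,scc[5]=2,scc[6]=0,scc[7]=?,scc[8]=?)
step 7: low=(low[0]=0,low[1]=0,low[2]=0,low[3]=6,low[4]=4,low[5]=2,low[6]=5,low[7]=6,low[8]=?); scc=(scc[0]=2,scc[1]=2,scc[2]=2,scc[3]=?,scc[4]=1,scc[5]=2,scc[6]=0,scc[7]=?,scc[8]=?)
step 8: low=(low[0]=0,low[1]=0,low[2]=0,low[3]=6,low[4]=4,low[5]=2,low[6]=5,low[7]=6,low[8]=?); scc=(scc[0]=2,scc[1]=2,scc[2]=2,scc[3]=3,scc[4]=1,scc[5]=2,scc[6]=0,scc[7]=3,scc[8]=?)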